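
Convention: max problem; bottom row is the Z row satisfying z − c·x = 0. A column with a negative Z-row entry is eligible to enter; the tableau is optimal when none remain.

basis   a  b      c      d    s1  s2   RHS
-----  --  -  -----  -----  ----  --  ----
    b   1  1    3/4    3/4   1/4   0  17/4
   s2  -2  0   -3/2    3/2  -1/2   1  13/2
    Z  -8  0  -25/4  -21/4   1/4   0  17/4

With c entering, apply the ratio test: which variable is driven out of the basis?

b

Column c entries and ratios — b: (17/4)/(3/4) = 17/3; s2: -3/2 ≤ 0, skip.
Smallest ratio is 17/3 in the row of b, so b leaves.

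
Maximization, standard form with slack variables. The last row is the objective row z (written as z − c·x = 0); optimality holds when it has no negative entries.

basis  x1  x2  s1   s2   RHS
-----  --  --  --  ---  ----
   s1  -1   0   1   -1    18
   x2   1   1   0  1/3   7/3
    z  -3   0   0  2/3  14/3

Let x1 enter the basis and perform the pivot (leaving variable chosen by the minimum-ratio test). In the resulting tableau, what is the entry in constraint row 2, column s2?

Ratio test on column x1 — row 1: entry -1 ≤ 0; row 2: (7/3)/1 = 7/3. Minimum is 7/3 at row 2 (x2 leaves); pivot element 1.
Divide row 2 by 1; eliminate column x1 from the other rows.
In the new row 2, the s2 entry is the old entry divided by the pivot: (1/3)/1 = 1/3.

1/3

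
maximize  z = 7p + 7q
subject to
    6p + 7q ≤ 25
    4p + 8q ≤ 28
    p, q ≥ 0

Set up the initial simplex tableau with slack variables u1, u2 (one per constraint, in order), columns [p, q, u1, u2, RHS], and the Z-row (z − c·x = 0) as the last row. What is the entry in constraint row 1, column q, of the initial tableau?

7

Constraint 1 has coefficient 7 on q.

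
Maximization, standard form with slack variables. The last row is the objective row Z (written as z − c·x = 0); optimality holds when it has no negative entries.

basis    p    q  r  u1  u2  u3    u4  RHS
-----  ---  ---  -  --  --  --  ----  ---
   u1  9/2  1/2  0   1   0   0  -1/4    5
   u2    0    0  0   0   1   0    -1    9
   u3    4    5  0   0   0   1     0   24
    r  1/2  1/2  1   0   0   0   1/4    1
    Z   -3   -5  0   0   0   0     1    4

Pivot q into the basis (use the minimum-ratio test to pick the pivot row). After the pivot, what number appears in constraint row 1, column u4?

Ratio test on column q — row 1: 5/(1/2) = 10; row 2: entry 0 ≤ 0; row 3: 24/5 = 24/5; row 4: 1/(1/2) = 2. Minimum is 2 at row 4 (r leaves); pivot element 1/2.
Divide row 4 by 1/2; eliminate column q from the other rows.
Row 1 update in column u4: -1/4 − (1/2)·(1/2) = -1/2.

-1/2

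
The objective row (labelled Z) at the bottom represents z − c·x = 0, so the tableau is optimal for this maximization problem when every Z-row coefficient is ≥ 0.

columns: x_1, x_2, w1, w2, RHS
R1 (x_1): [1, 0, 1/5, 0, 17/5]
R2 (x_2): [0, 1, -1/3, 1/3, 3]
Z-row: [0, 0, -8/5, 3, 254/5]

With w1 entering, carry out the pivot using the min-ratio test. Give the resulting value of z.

78

Ratio test on column w1 — row 1: (17/5)/(1/5) = 17; row 2: entry -1/3 ≤ 0. Minimum is 17 at row 1 (x_1 leaves); pivot element 1/5.
Pivot on row 1; the Z-row RHS becomes 254/5 − (-8/5)·17 = 78.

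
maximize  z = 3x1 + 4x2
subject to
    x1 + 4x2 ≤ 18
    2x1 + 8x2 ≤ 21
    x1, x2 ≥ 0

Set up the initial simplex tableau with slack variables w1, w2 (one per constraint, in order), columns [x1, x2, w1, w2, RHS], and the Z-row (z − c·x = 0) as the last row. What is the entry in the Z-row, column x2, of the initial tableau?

The Z-row carries the negated objective coefficients: the x2 entry is -4.

-4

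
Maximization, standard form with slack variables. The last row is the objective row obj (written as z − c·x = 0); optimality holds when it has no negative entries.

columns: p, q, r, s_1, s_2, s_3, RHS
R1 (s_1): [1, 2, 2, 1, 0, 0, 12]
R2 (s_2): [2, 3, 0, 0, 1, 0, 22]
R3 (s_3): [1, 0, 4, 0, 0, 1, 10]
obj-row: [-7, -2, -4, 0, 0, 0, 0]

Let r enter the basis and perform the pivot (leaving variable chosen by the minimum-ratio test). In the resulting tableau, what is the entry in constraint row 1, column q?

Ratio test on column r — row 1: 12/2 = 6; row 2: entry 0 ≤ 0; row 3: 10/4 = 5/2. Minimum is 5/2 at row 3 (s_3 leaves); pivot element 4.
Divide row 3 by 4; eliminate column r from the other rows.
Row 1 update in column q: 2 − 2·0 = 2.

2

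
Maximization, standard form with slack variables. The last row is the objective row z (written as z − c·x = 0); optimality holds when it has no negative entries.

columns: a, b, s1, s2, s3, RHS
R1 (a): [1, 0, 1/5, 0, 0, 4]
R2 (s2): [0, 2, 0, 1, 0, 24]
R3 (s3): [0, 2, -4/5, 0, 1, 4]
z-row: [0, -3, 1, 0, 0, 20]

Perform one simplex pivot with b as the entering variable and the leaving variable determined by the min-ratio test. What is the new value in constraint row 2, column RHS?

20

Ratio test on column b — row 1: entry 0 ≤ 0; row 2: 24/2 = 12; row 3: 4/2 = 2. Minimum is 2 at row 3 (s3 leaves); pivot element 2.
Divide row 3 by 2; eliminate column b from the other rows.
Row 2 update in column RHS: 24 − 2·2 = 20.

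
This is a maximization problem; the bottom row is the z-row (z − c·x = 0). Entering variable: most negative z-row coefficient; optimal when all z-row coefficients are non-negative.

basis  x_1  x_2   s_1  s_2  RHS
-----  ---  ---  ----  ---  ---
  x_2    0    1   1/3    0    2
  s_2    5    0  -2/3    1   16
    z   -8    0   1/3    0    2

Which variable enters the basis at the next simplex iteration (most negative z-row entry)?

x_1

Negative z-row entries: x_1: -8.
The most negative is -8 in column x_1, so x_1 enters.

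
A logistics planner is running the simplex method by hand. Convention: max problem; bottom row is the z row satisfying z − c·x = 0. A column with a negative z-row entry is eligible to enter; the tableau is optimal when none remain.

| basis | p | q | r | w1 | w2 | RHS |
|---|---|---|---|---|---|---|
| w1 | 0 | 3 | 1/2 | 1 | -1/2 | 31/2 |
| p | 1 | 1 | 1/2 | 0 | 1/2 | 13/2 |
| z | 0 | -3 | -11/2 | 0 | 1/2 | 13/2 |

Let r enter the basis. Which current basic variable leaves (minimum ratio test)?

Column r entries and ratios — w1: (31/2)/(1/2) = 31; p: (13/2)/(1/2) = 13.
Smallest ratio is 13 in the row of p, so p leaves.

p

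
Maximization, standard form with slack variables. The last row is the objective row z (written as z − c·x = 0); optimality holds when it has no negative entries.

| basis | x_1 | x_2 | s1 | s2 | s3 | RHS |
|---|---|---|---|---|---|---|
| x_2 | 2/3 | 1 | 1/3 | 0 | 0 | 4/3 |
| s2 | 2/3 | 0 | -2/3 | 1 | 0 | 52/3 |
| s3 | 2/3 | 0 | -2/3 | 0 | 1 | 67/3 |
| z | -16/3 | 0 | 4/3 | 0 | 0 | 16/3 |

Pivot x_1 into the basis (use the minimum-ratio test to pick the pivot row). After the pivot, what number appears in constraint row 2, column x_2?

-1

Ratio test on column x_1 — row 1: (4/3)/(2/3) = 2; row 2: (52/3)/(2/3) = 26; row 3: (67/3)/(2/3) = 67/2. Minimum is 2 at row 1 (x_2 leaves); pivot element 2/3.
Divide row 1 by 2/3; eliminate column x_1 from the other rows.
Row 2 update in column x_2: 0 − (2/3)·(3/2) = -1.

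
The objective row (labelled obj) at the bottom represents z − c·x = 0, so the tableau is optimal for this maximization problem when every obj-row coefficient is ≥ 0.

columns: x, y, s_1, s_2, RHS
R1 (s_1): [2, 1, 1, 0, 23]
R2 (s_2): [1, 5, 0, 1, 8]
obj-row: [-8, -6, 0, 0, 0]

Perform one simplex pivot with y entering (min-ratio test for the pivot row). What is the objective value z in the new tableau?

Ratio test on column y — row 1: 23/1 = 23; row 2: 8/5 = 8/5. Minimum is 8/5 at row 2 (s_2 leaves); pivot element 5.
Pivot on row 2; the obj-row RHS becomes 0 − (-6)·(8/5) = 48/5.

48/5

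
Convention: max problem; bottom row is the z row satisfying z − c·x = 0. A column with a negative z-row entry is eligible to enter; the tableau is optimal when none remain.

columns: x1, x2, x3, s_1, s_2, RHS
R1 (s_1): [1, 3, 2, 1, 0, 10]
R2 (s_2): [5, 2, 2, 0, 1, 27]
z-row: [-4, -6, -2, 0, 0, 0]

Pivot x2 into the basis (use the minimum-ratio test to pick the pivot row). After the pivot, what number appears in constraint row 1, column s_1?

Ratio test on column x2 — row 1: 10/3 = 10/3; row 2: 27/2 = 27/2. Minimum is 10/3 at row 1 (s_1 leaves); pivot element 3.
Divide row 1 by 3; eliminate column x2 from the other rows.
In the new row 1, the s_1 entry is the old entry divided by the pivot: 1/3 = 1/3.

1/3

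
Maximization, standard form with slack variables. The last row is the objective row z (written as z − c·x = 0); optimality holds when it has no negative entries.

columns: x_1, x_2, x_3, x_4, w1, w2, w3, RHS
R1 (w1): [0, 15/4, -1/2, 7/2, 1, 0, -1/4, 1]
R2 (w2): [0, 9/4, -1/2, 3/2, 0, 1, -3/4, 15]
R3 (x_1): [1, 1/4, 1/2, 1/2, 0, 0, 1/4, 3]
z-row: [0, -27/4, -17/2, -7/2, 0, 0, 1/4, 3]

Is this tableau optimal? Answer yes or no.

The z-row has a negative entry -17/2 in column x_3, so it is not optimal.

no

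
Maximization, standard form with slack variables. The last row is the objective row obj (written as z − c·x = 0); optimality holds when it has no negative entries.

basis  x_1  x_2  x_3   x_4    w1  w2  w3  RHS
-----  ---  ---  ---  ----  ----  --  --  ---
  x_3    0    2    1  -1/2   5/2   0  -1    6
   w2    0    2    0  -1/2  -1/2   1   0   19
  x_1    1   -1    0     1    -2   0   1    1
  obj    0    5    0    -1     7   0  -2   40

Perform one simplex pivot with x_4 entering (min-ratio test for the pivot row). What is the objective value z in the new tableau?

41

Ratio test on column x_4 — row 1: entry -1/2 ≤ 0; row 2: entry -1/2 ≤ 0; row 3: 1/1 = 1. Minimum is 1 at row 3 (x_1 leaves); pivot element 1.
Pivot on row 3; the obj-row RHS becomes 40 − (-1)·1 = 41.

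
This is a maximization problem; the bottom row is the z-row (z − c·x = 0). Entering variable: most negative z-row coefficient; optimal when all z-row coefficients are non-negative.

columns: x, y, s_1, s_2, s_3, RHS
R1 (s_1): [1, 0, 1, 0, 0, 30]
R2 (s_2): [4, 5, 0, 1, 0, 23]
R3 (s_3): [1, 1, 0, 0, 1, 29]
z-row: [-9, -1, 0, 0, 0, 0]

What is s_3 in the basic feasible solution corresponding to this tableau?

s_3 is basic (row 3); its value is the RHS of that row, 29.

29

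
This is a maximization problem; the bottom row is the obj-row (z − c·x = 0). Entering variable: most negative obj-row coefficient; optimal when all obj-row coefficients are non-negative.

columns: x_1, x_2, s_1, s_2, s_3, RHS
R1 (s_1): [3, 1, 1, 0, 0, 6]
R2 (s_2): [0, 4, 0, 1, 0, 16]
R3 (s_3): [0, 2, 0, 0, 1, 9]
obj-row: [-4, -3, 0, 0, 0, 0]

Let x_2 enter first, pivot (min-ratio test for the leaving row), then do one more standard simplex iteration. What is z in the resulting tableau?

Ratio test on column x_2 — row 1: 6/1 = 6; row 2: 16/4 = 4; row 3: 9/2 = 9/2. Minimum is 4 at row 2 (s_2 leaves); pivot element 4.
Pivot on row 2; the obj-row RHS becomes 0 − (-3)·4 = 12.
Next entering variable (most negative obj-row entry -4): x_1.
Ratio test on column x_1 — row 1: 2/3 = 2/3; row 2: entry 0 ≤ 0; row 3: entry 0 ≤ 0. Minimum is 2/3 at row 1 (s_1 leaves); pivot element 3.
After the second pivot the obj-row RHS is 12 − (-4)·(2/3) = 44/3.

44/3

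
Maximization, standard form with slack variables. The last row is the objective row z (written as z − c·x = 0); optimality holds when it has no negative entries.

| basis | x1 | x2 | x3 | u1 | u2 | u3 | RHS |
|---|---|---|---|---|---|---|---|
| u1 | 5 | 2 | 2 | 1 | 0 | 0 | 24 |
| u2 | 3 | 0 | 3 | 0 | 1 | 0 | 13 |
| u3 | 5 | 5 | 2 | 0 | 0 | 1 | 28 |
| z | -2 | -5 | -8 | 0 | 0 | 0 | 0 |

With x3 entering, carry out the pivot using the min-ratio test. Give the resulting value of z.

Ratio test on column x3 — row 1: 24/2 = 12; row 2: 13/3 = 13/3; row 3: 28/2 = 14. Minimum is 13/3 at row 2 (u2 leaves); pivot element 3.
Pivot on row 2; the z-row RHS becomes 0 − (-8)·(13/3) = 104/3.

104/3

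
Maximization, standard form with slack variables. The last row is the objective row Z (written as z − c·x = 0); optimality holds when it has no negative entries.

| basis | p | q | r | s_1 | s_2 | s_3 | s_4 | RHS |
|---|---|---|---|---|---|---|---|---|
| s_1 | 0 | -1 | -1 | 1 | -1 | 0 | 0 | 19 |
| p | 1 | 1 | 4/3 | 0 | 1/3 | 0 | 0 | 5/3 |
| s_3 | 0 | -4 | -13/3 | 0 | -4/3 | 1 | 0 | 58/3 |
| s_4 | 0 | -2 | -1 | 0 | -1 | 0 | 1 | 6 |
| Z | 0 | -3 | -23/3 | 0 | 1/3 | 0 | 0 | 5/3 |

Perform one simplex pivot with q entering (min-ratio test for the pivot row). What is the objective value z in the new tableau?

Ratio test on column q — row 1: entry -1 ≤ 0; row 2: (5/3)/1 = 5/3; row 3: entry -4 ≤ 0; row 4: entry -2 ≤ 0. Minimum is 5/3 at row 2 (p leaves); pivot element 1.
Pivot on row 2; the Z-row RHS becomes 5/3 − (-3)·(5/3) = 20/3.

20/3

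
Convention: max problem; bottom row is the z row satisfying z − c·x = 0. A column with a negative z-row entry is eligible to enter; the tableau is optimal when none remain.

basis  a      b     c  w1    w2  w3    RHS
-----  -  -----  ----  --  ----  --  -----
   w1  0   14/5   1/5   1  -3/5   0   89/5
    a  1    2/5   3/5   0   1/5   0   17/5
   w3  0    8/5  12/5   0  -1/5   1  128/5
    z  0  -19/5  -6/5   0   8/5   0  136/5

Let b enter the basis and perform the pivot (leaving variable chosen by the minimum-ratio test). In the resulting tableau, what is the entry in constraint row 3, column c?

Ratio test on column b — row 1: (89/5)/(14/5) = 89/14; row 2: (17/5)/(2/5) = 17/2; row 3: (128/5)/(8/5) = 16. Minimum is 89/14 at row 1 (w1 leaves); pivot element 14/5.
Divide row 1 by 14/5; eliminate column b from the other rows.
Row 3 update in column c: 12/5 − (8/5)·(1/14) = 16/7.

16/7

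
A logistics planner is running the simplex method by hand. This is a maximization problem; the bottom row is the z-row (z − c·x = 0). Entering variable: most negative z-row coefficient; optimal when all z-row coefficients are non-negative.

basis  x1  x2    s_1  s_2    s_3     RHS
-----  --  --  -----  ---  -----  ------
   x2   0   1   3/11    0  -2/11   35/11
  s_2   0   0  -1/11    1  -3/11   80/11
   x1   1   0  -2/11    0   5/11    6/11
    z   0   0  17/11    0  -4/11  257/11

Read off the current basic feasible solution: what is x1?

6/11

x1 is basic (row 3); its value is the RHS of that row, 6/11.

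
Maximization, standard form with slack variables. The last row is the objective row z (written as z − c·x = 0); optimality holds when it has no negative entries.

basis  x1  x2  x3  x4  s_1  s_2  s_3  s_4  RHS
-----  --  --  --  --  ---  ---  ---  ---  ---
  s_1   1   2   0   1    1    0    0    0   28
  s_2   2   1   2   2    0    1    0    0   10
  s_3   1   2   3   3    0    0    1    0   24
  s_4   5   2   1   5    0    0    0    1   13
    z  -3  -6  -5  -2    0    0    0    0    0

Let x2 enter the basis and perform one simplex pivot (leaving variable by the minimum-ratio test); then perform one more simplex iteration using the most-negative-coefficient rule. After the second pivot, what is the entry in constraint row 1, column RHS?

52/3

Ratio test on column x2 — row 1: 28/2 = 14; row 2: 10/1 = 10; row 3: 24/2 = 12; row 4: 13/2 = 13/2. Minimum is 13/2 at row 4 (s_4 leaves); pivot element 2.
Divide row 4 by 2; eliminate column x2 from the other rows.
Second iteration: most negative z-row entry is -2 in column x3, so x3 enters.
Ratio test on column x3 — row 1: entry -1 ≤ 0; row 2: (7/2)/(3/2) = 7/3; row 3: 11/2 = 11/2; row 4: (13/2)/(1/2) = 13. Minimum is 7/3 at row 2 (s_2 leaves); pivot element 3/2.
Divide row 2 by 3/2; eliminate column x3 from the other rows.
After both pivots, the entry at constraint row 1, column RHS is 52/3.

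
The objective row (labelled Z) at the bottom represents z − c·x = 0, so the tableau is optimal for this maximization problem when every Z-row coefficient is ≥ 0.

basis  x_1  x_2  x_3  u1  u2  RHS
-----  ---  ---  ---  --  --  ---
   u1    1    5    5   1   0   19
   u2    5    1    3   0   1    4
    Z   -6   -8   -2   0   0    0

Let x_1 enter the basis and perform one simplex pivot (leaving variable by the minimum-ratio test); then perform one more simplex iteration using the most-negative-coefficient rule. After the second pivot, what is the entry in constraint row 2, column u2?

5/24

Ratio test on column x_1 — row 1: 19/1 = 19; row 2: 4/5 = 4/5. Minimum is 4/5 at row 2 (u2 leaves); pivot element 5.
Divide row 2 by 5; eliminate column x_1 from the other rows.
Second iteration: most negative Z-row entry is -34/5 in column x_2, so x_2 enters.
Ratio test on column x_2 — row 1: (91/5)/(24/5) = 91/24; row 2: (4/5)/(1/5) = 4. Minimum is 91/24 at row 1 (u1 leaves); pivot element 24/5.
Divide row 1 by 24/5; eliminate column x_2 from the other rows.
After both pivots, the entry at constraint row 2, column u2 is 5/24.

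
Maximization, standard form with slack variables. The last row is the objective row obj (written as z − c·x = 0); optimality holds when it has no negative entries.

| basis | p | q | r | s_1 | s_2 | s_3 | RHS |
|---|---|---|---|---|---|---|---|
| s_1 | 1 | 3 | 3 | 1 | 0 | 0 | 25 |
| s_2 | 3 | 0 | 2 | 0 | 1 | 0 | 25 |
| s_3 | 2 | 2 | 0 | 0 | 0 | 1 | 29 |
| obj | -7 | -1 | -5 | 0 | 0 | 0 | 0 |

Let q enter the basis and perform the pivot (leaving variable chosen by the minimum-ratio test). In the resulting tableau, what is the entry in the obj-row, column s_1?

Ratio test on column q — row 1: 25/3 = 25/3; row 2: entry 0 ≤ 0; row 3: 29/2 = 29/2. Minimum is 25/3 at row 1 (s_1 leaves); pivot element 3.
Divide row 1 by 3; eliminate column q from the other rows.
obj-row update in column s_1: 0 − (-1)·(1/3) = 1/3.

1/3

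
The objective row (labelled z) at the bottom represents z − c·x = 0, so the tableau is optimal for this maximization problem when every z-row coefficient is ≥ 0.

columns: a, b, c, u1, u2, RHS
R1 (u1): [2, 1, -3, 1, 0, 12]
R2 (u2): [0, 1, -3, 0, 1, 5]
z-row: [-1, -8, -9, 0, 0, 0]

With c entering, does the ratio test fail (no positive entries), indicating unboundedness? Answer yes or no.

yes

Every constraint-row entry in column c is ≤ 0, so increasing c is unbounded.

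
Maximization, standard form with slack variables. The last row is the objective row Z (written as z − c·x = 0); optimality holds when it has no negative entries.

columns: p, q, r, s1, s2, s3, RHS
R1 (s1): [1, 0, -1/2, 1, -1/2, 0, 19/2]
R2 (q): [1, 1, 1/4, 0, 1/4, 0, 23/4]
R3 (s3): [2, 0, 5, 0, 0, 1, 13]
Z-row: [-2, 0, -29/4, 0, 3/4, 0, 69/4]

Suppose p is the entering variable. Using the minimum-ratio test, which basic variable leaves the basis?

q

Column p entries and ratios — s1: (19/2)/1 = 19/2; q: (23/4)/1 = 23/4; s3: 13/2 = 13/2.
Smallest ratio is 23/4 in the row of q, so q leaves.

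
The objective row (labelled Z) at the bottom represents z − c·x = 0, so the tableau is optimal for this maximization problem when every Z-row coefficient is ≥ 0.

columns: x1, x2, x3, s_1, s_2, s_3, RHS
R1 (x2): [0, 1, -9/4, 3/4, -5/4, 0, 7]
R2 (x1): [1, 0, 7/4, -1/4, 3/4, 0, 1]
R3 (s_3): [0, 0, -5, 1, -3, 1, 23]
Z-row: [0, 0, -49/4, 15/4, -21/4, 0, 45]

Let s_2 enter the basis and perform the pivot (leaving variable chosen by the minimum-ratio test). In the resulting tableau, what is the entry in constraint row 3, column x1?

Ratio test on column s_2 — row 1: entry -5/4 ≤ 0; row 2: 1/(3/4) = 4/3; row 3: entry -3 ≤ 0. Minimum is 4/3 at row 2 (x1 leaves); pivot element 3/4.
Divide row 2 by 3/4; eliminate column s_2 from the other rows.
Row 3 update in column x1: 0 − (-3)·(4/3) = 4.

4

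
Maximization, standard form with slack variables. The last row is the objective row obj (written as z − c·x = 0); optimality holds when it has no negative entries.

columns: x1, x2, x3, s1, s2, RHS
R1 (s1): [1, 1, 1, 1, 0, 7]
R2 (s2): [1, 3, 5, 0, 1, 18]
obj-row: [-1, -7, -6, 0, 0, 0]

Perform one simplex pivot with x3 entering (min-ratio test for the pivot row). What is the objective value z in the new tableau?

108/5

Ratio test on column x3 — row 1: 7/1 = 7; row 2: 18/5 = 18/5. Minimum is 18/5 at row 2 (s2 leaves); pivot element 5.
Pivot on row 2; the obj-row RHS becomes 0 − (-6)·(18/5) = 108/5.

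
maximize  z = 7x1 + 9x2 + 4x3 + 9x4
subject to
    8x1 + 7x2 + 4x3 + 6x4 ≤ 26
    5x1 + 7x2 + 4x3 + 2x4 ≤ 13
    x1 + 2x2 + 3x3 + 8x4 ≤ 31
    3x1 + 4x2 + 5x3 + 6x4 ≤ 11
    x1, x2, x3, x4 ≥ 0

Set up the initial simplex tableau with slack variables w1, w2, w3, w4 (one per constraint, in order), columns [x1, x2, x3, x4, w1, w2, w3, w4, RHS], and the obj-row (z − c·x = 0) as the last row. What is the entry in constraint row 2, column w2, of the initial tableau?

1

Slack w2 belongs to constraint 2; its column is the unit vector e_2, so the entry in row 2 is 1.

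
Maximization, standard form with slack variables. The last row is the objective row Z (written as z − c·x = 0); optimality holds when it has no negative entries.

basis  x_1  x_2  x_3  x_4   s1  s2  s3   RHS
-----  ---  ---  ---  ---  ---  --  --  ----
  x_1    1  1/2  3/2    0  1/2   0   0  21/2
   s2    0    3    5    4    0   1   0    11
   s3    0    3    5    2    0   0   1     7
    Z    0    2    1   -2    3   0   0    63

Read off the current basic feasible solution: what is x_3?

x_3 is not in the basis, so in the current basic feasible solution x_3 = 0.

0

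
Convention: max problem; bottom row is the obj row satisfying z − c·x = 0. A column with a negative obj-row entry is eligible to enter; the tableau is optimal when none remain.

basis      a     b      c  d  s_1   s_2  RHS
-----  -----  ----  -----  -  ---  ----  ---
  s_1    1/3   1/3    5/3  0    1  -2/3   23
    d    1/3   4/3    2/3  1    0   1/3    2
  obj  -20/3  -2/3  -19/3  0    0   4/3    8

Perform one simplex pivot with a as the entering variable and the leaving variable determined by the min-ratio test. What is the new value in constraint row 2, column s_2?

Ratio test on column a — row 1: 23/(1/3) = 69; row 2: 2/(1/3) = 6. Minimum is 6 at row 2 (d leaves); pivot element 1/3.
Divide row 2 by 1/3; eliminate column a from the other rows.
In the new row 2, the s_2 entry is the old entry divided by the pivot: (1/3)/(1/3) = 1.

1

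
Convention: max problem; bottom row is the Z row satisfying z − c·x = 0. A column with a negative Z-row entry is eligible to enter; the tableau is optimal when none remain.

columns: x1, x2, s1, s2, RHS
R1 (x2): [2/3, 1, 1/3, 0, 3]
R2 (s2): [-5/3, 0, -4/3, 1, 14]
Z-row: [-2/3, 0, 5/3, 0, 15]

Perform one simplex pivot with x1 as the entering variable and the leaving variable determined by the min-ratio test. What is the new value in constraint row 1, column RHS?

Ratio test on column x1 — row 1: 3/(2/3) = 9/2; row 2: entry -5/3 ≤ 0. Minimum is 9/2 at row 1 (x2 leaves); pivot element 2/3.
Divide row 1 by 2/3; eliminate column x1 from the other rows.
In the new row 1, the RHS entry is the old entry divided by the pivot: 3/(2/3) = 9/2.

9/2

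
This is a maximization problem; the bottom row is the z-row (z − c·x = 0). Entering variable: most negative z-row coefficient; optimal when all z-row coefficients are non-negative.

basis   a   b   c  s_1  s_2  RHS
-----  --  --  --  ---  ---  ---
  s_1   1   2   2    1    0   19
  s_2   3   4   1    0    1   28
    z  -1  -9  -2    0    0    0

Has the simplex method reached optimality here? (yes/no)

no

The z-row has a negative entry -9 in column b, so it is not optimal.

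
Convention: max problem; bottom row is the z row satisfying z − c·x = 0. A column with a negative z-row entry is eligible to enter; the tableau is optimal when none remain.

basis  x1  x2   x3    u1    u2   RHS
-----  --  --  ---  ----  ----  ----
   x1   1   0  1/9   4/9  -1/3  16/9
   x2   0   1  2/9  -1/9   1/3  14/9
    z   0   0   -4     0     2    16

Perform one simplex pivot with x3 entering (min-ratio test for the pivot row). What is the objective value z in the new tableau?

Ratio test on column x3 — row 1: (16/9)/(1/9) = 16; row 2: (14/9)/(2/9) = 7. Minimum is 7 at row 2 (x2 leaves); pivot element 2/9.
Pivot on row 2; the z-row RHS becomes 16 − (-4)·7 = 44.

44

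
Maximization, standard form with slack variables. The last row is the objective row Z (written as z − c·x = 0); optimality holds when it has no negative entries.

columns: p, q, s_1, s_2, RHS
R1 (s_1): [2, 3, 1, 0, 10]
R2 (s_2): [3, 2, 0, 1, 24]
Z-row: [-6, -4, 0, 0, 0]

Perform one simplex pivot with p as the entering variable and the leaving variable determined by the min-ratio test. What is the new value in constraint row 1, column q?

Ratio test on column p — row 1: 10/2 = 5; row 2: 24/3 = 8. Minimum is 5 at row 1 (s_1 leaves); pivot element 2.
Divide row 1 by 2; eliminate column p from the other rows.
In the new row 1, the q entry is the old entry divided by the pivot: 3/2 = 3/2.

3/2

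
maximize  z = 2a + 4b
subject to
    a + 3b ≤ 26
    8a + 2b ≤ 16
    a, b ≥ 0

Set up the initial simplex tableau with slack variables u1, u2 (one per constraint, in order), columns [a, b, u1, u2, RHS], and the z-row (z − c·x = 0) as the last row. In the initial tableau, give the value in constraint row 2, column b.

Constraint 2 has coefficient 2 on b.

2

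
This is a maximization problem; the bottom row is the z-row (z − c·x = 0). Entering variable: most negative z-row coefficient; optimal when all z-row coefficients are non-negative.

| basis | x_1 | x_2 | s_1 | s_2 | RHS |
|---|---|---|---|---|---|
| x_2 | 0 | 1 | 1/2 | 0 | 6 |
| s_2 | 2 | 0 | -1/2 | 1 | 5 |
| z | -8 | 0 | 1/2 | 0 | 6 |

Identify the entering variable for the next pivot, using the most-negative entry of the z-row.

x_1

Negative z-row entries: x_1: -8.
The most negative is -8 in column x_1, so x_1 enters.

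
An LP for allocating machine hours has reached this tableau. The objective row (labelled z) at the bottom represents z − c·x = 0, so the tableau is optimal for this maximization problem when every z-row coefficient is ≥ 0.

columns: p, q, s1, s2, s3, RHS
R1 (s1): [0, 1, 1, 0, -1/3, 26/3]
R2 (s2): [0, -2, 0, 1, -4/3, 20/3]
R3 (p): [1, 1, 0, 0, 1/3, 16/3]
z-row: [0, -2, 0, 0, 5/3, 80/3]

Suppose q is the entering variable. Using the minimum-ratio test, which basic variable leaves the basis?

Column q entries and ratios — s1: (26/3)/1 = 26/3; s2: -2 ≤ 0, skip; p: (16/3)/1 = 16/3.
Smallest ratio is 16/3 in the row of p, so p leaves.

p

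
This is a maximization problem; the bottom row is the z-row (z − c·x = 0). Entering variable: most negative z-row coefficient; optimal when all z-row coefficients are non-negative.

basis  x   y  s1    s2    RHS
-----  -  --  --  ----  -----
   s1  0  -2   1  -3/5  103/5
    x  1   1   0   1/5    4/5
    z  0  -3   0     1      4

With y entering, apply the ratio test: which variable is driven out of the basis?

Column y entries and ratios — s1: -2 ≤ 0, skip; x: (4/5)/1 = 4/5.
Smallest ratio is 4/5 in the row of x, so x leaves.

x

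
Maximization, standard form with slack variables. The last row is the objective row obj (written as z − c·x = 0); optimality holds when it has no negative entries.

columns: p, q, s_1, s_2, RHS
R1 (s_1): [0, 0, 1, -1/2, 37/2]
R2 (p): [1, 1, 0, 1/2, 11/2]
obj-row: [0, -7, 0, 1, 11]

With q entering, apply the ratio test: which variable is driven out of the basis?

Column q entries and ratios — s_1: 0 ≤ 0, skip; p: (11/2)/1 = 11/2.
Smallest ratio is 11/2 in the row of p, so p leaves.

p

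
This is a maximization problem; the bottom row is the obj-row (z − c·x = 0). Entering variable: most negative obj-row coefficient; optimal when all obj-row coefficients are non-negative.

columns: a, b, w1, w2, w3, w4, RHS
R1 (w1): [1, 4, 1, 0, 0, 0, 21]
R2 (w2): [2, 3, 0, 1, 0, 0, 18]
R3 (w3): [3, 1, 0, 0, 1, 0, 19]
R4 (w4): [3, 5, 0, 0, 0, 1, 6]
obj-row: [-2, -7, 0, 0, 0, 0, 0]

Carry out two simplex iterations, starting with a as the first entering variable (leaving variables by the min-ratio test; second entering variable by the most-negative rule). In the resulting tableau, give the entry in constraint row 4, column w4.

1/5

Ratio test on column a — row 1: 21/1 = 21; row 2: 18/2 = 9; row 3: 19/3 = 19/3; row 4: 6/3 = 2. Minimum is 2 at row 4 (w4 leaves); pivot element 3.
Divide row 4 by 3; eliminate column a from the other rows.
Second iteration: most negative obj-row entry is -11/3 in column b, so b enters.
Ratio test on column b — row 1: 19/(7/3) = 57/7; row 2: entry -1/3 ≤ 0; row 3: entry -4 ≤ 0; row 4: 2/(5/3) = 6/5. Minimum is 6/5 at row 4 (a leaves); pivot element 5/3.
Divide row 4 by 5/3; eliminate column b from the other rows.
After both pivots, the entry at constraint row 4, column w4 is 1/5.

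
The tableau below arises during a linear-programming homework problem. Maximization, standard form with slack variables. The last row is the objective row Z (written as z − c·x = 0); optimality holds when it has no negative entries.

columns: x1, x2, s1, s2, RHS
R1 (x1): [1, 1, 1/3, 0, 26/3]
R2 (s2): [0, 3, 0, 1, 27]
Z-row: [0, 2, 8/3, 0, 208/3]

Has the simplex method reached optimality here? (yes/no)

yes

Every Z-row coefficient is ≥ 0, so the tableau is optimal.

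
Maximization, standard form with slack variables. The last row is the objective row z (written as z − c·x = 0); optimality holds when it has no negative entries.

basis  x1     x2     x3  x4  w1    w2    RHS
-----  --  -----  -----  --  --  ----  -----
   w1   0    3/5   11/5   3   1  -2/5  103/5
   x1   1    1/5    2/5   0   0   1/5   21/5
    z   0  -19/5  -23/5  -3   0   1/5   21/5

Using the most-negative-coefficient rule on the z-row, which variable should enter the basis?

Negative z-row entries: x2: -19/5, x3: -23/5, x4: -3.
The most negative is -23/5 in column x3, so x3 enters.

x3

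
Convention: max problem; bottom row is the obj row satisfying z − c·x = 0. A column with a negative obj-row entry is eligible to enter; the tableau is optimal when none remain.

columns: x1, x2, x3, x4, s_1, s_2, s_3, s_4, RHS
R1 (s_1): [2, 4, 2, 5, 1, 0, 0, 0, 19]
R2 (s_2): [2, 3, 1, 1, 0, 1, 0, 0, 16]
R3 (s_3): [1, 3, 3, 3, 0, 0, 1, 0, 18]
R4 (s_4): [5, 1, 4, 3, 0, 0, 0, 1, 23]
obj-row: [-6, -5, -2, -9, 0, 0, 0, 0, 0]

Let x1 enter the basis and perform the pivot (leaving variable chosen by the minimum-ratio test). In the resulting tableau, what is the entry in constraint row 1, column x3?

2/5

Ratio test on column x1 — row 1: 19/2 = 19/2; row 2: 16/2 = 8; row 3: 18/1 = 18; row 4: 23/5 = 23/5. Minimum is 23/5 at row 4 (s_4 leaves); pivot element 5.
Divide row 4 by 5; eliminate column x1 from the other rows.
Row 1 update in column x3: 2 − 2·(4/5) = 2/5.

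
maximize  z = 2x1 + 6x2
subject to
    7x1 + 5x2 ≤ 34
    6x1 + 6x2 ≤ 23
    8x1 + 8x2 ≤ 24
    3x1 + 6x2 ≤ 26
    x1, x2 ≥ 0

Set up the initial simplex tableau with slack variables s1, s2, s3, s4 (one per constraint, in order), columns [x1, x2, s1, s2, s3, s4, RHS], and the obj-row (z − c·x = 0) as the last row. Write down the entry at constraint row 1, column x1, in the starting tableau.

Constraint 1 has coefficient 7 on x1.

7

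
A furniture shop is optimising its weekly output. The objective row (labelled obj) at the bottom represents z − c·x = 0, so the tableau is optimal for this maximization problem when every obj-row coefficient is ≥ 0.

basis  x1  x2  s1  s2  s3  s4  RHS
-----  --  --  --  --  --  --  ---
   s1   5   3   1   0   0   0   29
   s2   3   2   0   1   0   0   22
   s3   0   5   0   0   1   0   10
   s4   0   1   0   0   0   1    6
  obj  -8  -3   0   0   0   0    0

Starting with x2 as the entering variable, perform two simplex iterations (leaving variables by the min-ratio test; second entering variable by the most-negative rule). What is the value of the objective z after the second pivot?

214/5

Ratio test on column x2 — row 1: 29/3 = 29/3; row 2: 22/2 = 11; row 3: 10/5 = 2; row 4: 6/1 = 6. Minimum is 2 at row 3 (s3 leaves); pivot element 5.
Pivot on row 3; the obj-row RHS becomes 0 − (-3)·2 = 6.
Next entering variable (most negative obj-row entry -8): x1.
Ratio test on column x1 — row 1: 23/5 = 23/5; row 2: 18/3 = 6; row 3: entry 0 ≤ 0; row 4: entry 0 ≤ 0. Minimum is 23/5 at row 1 (s1 leaves); pivot element 5.
After the second pivot the obj-row RHS is 6 − (-8)·(23/5) = 214/5.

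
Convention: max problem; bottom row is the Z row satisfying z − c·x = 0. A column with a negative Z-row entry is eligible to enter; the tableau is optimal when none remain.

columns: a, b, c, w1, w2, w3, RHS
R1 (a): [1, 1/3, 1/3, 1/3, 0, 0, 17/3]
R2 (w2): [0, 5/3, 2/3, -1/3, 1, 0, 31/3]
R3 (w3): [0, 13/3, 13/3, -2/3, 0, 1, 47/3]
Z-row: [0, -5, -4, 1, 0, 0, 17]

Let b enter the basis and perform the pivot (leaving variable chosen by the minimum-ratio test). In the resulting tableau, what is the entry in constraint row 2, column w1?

-1/13

Ratio test on column b — row 1: (17/3)/(1/3) = 17; row 2: (31/3)/(5/3) = 31/5; row 3: (47/3)/(13/3) = 47/13. Minimum is 47/13 at row 3 (w3 leaves); pivot element 13/3.
Divide row 3 by 13/3; eliminate column b from the other rows.
Row 2 update in column w1: -1/3 − (5/3)·(-2/13) = -1/13.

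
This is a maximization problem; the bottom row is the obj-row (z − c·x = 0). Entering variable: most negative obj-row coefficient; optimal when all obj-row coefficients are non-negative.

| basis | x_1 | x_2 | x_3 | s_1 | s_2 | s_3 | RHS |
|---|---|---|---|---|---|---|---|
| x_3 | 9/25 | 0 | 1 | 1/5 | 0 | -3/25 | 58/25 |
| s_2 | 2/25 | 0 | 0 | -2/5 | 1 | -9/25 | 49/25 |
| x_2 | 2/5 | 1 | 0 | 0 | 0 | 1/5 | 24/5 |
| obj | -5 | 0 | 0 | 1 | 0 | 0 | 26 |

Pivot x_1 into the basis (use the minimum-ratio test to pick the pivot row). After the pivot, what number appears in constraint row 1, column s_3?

-1/3

Ratio test on column x_1 — row 1: (58/25)/(9/25) = 58/9; row 2: (49/25)/(2/25) = 49/2; row 3: (24/5)/(2/5) = 12. Minimum is 58/9 at row 1 (x_3 leaves); pivot element 9/25.
Divide row 1 by 9/25; eliminate column x_1 from the other rows.
In the new row 1, the s_3 entry is the old entry divided by the pivot: (-3/25)/(9/25) = -1/3.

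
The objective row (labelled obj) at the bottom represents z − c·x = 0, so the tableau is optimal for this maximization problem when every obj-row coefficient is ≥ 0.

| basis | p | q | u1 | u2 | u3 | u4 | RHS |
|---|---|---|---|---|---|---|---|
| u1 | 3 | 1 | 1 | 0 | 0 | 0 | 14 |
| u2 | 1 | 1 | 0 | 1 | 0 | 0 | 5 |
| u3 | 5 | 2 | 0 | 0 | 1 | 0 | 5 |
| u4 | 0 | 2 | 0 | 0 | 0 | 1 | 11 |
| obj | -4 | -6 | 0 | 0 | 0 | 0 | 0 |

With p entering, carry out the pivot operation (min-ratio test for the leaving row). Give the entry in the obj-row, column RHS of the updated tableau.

4

Ratio test on column p — row 1: 14/3 = 14/3; row 2: 5/1 = 5; row 3: 5/5 = 1; row 4: entry 0 ≤ 0. Minimum is 1 at row 3 (u3 leaves); pivot element 5.
Divide row 3 by 5; eliminate column p from the other rows.
obj-row update in column RHS: 0 − (-4)·1 = 4.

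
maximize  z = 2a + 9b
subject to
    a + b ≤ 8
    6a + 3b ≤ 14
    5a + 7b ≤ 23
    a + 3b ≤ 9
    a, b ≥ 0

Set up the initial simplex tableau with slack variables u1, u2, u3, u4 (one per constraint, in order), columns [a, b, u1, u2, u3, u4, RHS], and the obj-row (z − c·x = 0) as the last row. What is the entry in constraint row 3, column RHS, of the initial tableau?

The RHS of constraint 3 is b_3 = 23.

23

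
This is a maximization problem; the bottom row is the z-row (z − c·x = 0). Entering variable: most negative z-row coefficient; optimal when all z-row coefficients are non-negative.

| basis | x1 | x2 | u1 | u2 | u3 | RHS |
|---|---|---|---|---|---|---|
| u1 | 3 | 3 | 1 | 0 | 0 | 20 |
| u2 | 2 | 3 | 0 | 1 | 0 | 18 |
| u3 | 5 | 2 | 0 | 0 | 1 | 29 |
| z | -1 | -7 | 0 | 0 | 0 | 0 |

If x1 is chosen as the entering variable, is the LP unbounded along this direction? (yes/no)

no

Column x1 has positive entries in row(s) 1, 2, 3, so the ratio test bounds it — not unbounded.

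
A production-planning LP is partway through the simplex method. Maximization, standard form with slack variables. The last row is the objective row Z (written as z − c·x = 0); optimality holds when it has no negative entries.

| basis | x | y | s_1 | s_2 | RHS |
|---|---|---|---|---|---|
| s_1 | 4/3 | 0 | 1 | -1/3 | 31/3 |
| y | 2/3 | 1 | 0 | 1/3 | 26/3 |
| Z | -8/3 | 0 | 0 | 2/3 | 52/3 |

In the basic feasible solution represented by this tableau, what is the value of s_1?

s_1 is basic (row 1); its value is the RHS of that row, 31/3.

31/3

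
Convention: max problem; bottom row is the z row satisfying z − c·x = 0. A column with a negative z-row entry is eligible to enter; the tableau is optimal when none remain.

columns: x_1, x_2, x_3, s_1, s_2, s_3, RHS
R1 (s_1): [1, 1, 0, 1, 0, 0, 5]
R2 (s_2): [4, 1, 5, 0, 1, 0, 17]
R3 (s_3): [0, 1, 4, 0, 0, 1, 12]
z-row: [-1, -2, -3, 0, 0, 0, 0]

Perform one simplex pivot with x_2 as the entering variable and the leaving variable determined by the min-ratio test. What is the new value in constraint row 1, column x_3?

Ratio test on column x_2 — row 1: 5/1 = 5; row 2: 17/1 = 17; row 3: 12/1 = 12. Minimum is 5 at row 1 (s_1 leaves); pivot element 1.
Divide row 1 by 1; eliminate column x_2 from the other rows.
In the new row 1, the x_3 entry is the old entry divided by the pivot: 0/1 = 0.

0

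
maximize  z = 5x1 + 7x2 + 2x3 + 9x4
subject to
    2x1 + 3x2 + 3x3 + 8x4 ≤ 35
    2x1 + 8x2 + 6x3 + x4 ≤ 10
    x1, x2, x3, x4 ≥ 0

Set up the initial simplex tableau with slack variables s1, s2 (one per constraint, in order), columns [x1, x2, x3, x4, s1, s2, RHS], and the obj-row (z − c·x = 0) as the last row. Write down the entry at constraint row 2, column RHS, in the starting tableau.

10

The RHS of constraint 2 is b_2 = 10.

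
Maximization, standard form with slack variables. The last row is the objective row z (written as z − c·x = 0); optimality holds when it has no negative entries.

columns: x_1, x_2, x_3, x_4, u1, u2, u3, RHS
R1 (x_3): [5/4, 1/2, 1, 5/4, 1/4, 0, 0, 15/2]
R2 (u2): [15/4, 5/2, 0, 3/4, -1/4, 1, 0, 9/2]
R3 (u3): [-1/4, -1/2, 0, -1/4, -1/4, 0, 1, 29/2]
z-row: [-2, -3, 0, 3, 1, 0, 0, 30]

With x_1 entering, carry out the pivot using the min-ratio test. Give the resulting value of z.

162/5

Ratio test on column x_1 — row 1: (15/2)/(5/4) = 6; row 2: (9/2)/(15/4) = 6/5; row 3: entry -1/4 ≤ 0. Minimum is 6/5 at row 2 (u2 leaves); pivot element 15/4.
Pivot on row 2; the z-row RHS becomes 30 − (-2)·(6/5) = 162/5.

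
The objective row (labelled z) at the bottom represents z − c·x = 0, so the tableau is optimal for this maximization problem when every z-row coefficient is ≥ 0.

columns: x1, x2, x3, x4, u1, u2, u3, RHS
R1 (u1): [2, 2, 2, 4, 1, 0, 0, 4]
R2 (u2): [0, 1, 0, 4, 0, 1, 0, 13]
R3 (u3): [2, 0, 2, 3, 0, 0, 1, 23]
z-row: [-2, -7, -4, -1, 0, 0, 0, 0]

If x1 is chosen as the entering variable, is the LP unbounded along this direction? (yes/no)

no

Column x1 has positive entries in row(s) 1, 3, so the ratio test bounds it — not unbounded.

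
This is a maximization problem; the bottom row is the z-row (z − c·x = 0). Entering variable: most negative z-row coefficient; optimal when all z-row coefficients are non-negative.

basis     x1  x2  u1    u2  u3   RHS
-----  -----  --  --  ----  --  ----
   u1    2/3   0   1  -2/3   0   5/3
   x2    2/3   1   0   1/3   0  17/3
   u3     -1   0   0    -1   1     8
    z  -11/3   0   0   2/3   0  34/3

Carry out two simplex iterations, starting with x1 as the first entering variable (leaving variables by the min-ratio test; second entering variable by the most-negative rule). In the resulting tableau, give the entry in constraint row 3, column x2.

Ratio test on column x1 — row 1: (5/3)/(2/3) = 5/2; row 2: (17/3)/(2/3) = 17/2; row 3: entry -1 ≤ 0. Minimum is 5/2 at row 1 (u1 leaves); pivot element 2/3.
Divide row 1 by 2/3; eliminate column x1 from the other rows.
Second iteration: most negative z-row entry is -3 in column u2, so u2 enters.
Ratio test on column u2 — row 1: entry -1 ≤ 0; row 2: 4/1 = 4; row 3: entry -2 ≤ 0. Minimum is 4 at row 2 (x2 leaves); pivot element 1.
Divide row 2 by 1; eliminate column u2 from the other rows.
After both pivots, the entry at constraint row 3, column x2 is 2.

2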